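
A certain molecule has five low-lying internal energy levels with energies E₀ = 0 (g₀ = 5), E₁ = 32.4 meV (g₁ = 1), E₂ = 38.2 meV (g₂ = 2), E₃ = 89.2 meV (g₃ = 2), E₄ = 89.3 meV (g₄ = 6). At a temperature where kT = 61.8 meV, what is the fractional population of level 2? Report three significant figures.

0.126

Eᵢ/kT = 0, 0.52427, 0.61812, 1.4434, 1.4450.
Z = Σ gᵢe^(−Eᵢ/kT) = 5·e^(−0) + 1·e^(−0.52427) + 2·e^(−0.61812) + 2·e^(−1.4434) + 6·e^(−1.4450) = 5.0000 + 0.59199 + 1.0779 + 0.47225 + 1.4145 = 8.5566.
P₂ = g₂ e^(−E₂/kT) / Z = 1.0779/8.5566 = 0.126.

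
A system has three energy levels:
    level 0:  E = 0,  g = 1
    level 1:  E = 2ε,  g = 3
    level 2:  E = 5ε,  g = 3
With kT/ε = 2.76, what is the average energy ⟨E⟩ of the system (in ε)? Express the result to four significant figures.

1.820 ε

Eᵢ/kT = 0, 0.724638, 1.81159.
Z = Σ gᵢe^(−Eᵢ/kT) = 1·e^(−0) + 3·e^(−0.724638) + 3·e^(−1.81159) = 1.00000 + 1.45350 + 0.490182 = 2.94368.
⟨E⟩ = Σ Eᵢ gᵢe^(−Eᵢ/kT) / Z = (0·1.00000 + 2·1.45350 + 5·0.490182) / 2.94368 = 1.820 ε.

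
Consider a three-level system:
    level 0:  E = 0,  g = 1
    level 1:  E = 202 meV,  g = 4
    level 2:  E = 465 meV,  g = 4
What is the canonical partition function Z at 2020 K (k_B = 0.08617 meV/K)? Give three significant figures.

Z = 2.53

k_BT = 0.08617 × 2020 K = 174.06 meV.
Eᵢ/kT = 0, 1.1605, 2.6715.
Z = Σ gᵢe^(−Eᵢ/kT) = 1·e^(−0) + 4·e^(−1.1605) + 4·e^(−2.6715) = 1.0000 + 1.2533 + 0.27659 = 2.5299.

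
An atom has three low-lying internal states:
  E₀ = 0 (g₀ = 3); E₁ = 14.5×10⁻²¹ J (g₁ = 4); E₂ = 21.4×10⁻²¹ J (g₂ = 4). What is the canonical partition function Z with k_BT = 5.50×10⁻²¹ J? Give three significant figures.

Eᵢ/kT = 0, 2.6364, 3.8909.
Z = Σ gᵢe^(−Eᵢ/kT) = 3·e^(−0) + 4·e^(−2.6364) + 4·e^(−3.8909) = 3.0000 + 0.28647 + 0.081708 = 3.3682.

Z = 3.37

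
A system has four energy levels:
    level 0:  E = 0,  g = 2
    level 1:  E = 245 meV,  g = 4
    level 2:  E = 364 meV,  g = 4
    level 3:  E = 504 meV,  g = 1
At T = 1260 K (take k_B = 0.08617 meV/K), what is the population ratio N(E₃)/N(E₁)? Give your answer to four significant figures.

k_BT = 0.08617 × 1260 K = 108.574 meV.
n₃/n₁ = (g₃/g₁) exp[−(E₃−E₁)/kT] = (1/4) × exp(−(259 meV)/(108.574 meV)) = (1/4) × exp(-2.38547) = 0.02301.

0.02301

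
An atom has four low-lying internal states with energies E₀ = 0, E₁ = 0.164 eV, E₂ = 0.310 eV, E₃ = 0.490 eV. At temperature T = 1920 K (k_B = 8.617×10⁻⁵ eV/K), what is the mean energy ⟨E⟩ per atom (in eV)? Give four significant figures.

k_BT = 8.617×10⁻⁵ × 1920 K = 0.165446 eV.
Eᵢ/kT = 0, 0.991260, 1.87372, 2.96169.
Z = Σ e^(−Eᵢ/kT) = e^(−0) + e^(−0.991260) + e^(−1.87372) + e^(−2.96169) = 1.00000 + 0.371109 + 0.153551 + 0.0517314 = 1.57639.
⟨E⟩ = Σ Eᵢ e^(−Eᵢ/kT) / Z = (0·1.00000 + 0.164·0.371109 + 0.310·0.153551 + 0.490·0.0517314) / 1.57639 = 0.08488 eV.

0.08488 eV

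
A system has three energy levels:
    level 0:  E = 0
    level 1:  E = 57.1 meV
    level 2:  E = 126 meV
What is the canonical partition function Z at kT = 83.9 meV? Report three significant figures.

Z = 1.73

Eᵢ/kT = 0, 0.68057, 1.5018.
Z = Σ e^(−Eᵢ/kT) = e^(−0) + e^(−0.68057) + e^(−1.5018) = 1.0000 + 0.50633 + 0.22273 = 1.7291.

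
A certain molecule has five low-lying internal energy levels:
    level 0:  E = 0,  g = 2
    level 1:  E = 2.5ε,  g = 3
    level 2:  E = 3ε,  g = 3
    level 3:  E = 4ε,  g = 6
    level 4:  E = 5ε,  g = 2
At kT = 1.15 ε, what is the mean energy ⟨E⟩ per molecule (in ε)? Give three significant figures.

0.860 ε

Eᵢ/kT = 0, 2.1739, 2.6087, 3.4783, 4.3478.
Z = Σ gᵢe^(−Eᵢ/kT) = 2·e^(−0) + 3·e^(−2.1739) + 3·e^(−2.6087) + 6·e^(−3.4783) + 2·e^(−4.3478) = 2.0000 + 0.34120 + 0.22089 + 0.18516 + 0.025870 = 2.7731.
⟨E⟩ = Σ Eᵢ gᵢe^(−Eᵢ/kT) / Z = (0·2.0000 + 2.5·0.34120 + 3·0.22089 + 4·0.18516 + 5·0.025870) / 2.7731 = 0.860 ε.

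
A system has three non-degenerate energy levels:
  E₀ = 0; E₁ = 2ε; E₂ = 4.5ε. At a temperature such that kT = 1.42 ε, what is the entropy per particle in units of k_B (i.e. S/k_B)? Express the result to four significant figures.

0.6232

Eᵢ/kT = 0, 1.40845, 3.16901.
Z = Σ e^(−Eᵢ/kT) = e^(−0) + e^(−1.40845) + e^(−3.16901) = 1.00000 + 0.244522 + 0.0420452 = 1.28657.
⟨E⟩ = Σ EᵢPᵢ = 0.527175 ε.
S/k_B = ln Z + ⟨E⟩/kT = ln(1.28657) + 0.527175/1.42 = 0.251980 + 0.371250 = 0.6232.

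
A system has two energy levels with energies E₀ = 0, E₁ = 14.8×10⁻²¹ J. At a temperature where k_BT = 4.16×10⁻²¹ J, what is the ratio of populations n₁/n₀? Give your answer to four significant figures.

n₁/n₀ = exp[−(E₁−E₀)/kT] = exp(−(14.8 ×10⁻²¹ J)/(4.16 ×10⁻²¹ J)) = exp(-3.55769) = 0.02850.

0.02850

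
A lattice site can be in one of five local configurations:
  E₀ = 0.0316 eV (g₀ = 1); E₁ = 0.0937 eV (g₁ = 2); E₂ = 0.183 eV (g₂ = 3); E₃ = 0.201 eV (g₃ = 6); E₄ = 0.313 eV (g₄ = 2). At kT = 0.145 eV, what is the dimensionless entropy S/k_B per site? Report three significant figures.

Eᵢ/kT = 0.21793, 0.64621, 1.2621, 1.3862, 2.1586.
Z = Σ gᵢe^(−Eᵢ/kT) = 1·e^(−0.21793) + 2·e^(−0.64621) + 3·e^(−1.2621) + 6·e^(−1.3862) + 2·e^(−2.1586) = 0.80418 + 1.0481 + 0.84918 + 1.5001 + 0.23097 = 4.4325.
⟨E⟩ = Σ EᵢPᵢ = 0.14728 eV.
S/k_B = ln Z + ⟨E⟩/kT = ln(4.4325) + 0.14728/0.145 = 1.4890 + 1.0157 = 2.50.

2.50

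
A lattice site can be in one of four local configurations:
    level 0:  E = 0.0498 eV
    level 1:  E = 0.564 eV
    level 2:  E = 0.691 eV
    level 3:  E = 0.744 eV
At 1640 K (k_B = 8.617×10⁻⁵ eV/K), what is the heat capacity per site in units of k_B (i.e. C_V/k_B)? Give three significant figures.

k_BT = 8.617×10⁻⁵ × 1640 K = 0.14132 eV.
Eᵢ/kT = 0.35239, 3.9909, 4.8896, 5.2646.
Z = Σ e^(−Eᵢ/kT) = e^(−0.35239) + e^(−3.9909) + e^(−4.8896) + e^(−5.2646) = 0.70301 + 0.018483 + 0.0075244 + 0.0051715 = 0.73419.
⟨E⟩ = 0.074206 eV, ⟨E²⟩ = 0.019175 eV².
C_V/k_B = (⟨E²⟩ − ⟨E⟩²)/(kT)² = (0.019175 − 0.0055065)/0.019971 = 0.684.

0.684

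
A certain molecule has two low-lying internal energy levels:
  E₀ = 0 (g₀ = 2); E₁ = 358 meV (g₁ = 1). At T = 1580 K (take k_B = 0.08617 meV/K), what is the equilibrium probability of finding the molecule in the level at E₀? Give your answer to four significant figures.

k_BT = 0.08617 × 1580 K = 136.149 meV.
Eᵢ/kT = 0, 2.62947.
Z = Σ gᵢe^(−Eᵢ/kT) = 2·e^(−0) + 1·e^(−2.62947) = 2.00000 + 0.0721167 = 2.07212.
P₀ = g₀ e^(−E₀/kT) / Z = 2.00000/2.07212 = 0.9652.

0.9652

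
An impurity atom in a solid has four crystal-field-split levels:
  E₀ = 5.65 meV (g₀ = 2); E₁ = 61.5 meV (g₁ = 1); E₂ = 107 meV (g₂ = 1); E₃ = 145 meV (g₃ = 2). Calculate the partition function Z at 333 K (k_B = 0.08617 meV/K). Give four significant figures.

Z = 1.797

k_BT = 0.08617 × 333 K = 28.6946 meV.
Eᵢ/kT = 0.196901, 2.14326, 3.72892, 5.05322.
Z = Σ gᵢe^(−Eᵢ/kT) = 2·e^(−0.196901) + 1·e^(−2.14326) + 1·e^(−3.72892) + 2·e^(−5.05322) = 1.64254 + 0.117272 + 0.0240188 + 0.0127775 = 1.79661.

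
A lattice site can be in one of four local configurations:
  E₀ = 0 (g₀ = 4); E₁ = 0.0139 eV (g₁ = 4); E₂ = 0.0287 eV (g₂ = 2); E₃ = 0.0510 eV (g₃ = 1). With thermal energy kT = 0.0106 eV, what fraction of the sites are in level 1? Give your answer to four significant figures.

0.2065

Eᵢ/kT = 0, 1.31132, 2.70755, 4.81132.
Z = Σ gᵢe^(−Eᵢ/kT) = 4·e^(−0) + 4·e^(−1.31132) + 2·e^(−2.70755) + 1·e^(−4.81132) = 4.00000 + 1.07786 + 0.133400 + 0.00813711 = 5.21940.
P₁ = g₁ e^(−E₁/kT) / Z = 1.07786/5.21940 = 0.2065.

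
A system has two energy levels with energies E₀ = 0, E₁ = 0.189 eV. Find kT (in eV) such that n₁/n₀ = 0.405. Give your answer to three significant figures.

n₁/n₀ = exp[−(E₁−E₀)/kT] = 0.405.
⇒ (E₁−E₀)/kT = ln(1/0.405) = ln(2.4691) = 0.90385.
kT = 0.189 eV / 0.90385 = 0.209 eV.

0.209 eV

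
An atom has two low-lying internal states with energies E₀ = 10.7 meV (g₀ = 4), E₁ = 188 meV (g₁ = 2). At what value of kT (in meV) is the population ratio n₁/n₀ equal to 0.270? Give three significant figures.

n₁/n₀ = (g₁/g₀) exp[−(E₁−E₀)/kT] = 0.270.
⇒ (E₁−E₀)/kT = ln((2/4)/0.270) = ln(1.8519) = 0.61621.
kT = 177.3 meV / 0.61621 = 288 meV.

288 meV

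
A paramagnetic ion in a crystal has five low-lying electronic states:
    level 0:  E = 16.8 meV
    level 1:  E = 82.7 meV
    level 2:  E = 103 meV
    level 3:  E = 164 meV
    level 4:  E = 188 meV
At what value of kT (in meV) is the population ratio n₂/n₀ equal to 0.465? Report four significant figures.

112.6 meV

n₂/n₀ = exp[−(E₂−E₀)/kT] = 0.465.
⇒ (E₂−E₀)/kT = ln(1/0.465) = ln(2.15054) = 0.765719.
kT = 86.2 meV / 0.765719 = 112.6 meV.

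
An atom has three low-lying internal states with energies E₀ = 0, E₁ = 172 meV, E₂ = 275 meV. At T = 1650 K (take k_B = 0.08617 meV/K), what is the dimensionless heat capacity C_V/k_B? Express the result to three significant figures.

k_BT = 0.08617 × 1650 K = 142.18 meV.
Eᵢ/kT = 0, 1.2097, 1.9342.
Z = Σ e^(−Eᵢ/kT) = e^(−0) + e^(−1.2097) + e^(−1.9342) = 1.0000 + 0.29829 + 0.14454 = 1.4428.
⟨E⟩ = 63.109 meV, ⟨E²⟩ = 13692 meV².
C_V/k_B = (⟨E²⟩ − ⟨E⟩²)/(kT)² = (13692 − 3982.7)/20215 = 0.480.

0.480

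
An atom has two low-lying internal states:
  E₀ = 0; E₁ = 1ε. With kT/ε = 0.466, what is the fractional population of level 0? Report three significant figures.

Eᵢ/kT = 0, 2.1459.
Z = Σ e^(−Eᵢ/kT) = e^(−0) + e^(−2.1459) = 1.0000 + 0.11696 = 1.1170.
P₀ = e^(−E₀/kT) / Z = 1.0000/1.1170 = 0.895.

0.895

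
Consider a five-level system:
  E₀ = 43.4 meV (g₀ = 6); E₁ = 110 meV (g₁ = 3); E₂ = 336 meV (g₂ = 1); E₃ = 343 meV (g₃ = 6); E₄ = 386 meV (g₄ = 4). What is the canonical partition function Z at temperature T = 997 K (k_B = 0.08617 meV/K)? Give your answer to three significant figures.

k_BT = 0.08617 × 997 K = 85.911 meV.
Eᵢ/kT = 0.50517, 1.2804, 3.9110, 3.9925, 4.4930.
Z = Σ gᵢe^(−Eᵢ/kT) = 6·e^(−0.50517) + 3·e^(−1.2804) + 1·e^(−3.9110) + 6·e^(−3.9925) + 4·e^(−4.4930) = 3.6204 + 0.83378 + 0.020020 + 0.11072 + 0.044748 = 4.6297.

Z = 4.63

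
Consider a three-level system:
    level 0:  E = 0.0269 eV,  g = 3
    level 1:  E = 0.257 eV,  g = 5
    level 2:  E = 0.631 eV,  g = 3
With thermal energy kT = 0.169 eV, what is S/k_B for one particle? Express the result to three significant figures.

1.94

Eᵢ/kT = 0.15917, 1.5207, 3.7337.
Z = Σ gᵢe^(−Eᵢ/kT) = 3·e^(−0.15917) + 5·e^(−1.5207) + 3·e^(−3.7337) = 2.5586 + 1.0928 + 0.071713 = 3.7231.
⟨E⟩ = Σ EᵢPᵢ = 0.10607 eV.
S/k_B = ln Z + ⟨E⟩/kT = ln(3.7231) + 0.10607/0.169 = 1.3146 + 0.62763 = 1.94.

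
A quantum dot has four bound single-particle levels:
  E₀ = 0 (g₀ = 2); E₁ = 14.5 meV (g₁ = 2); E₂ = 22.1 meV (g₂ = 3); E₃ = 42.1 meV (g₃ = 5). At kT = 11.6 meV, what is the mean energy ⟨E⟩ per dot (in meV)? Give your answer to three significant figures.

Eᵢ/kT = 0, 1.2500, 1.9052, 3.6293.
Z = Σ gᵢe^(−Eᵢ/kT) = 2·e^(−0) + 2·e^(−1.2500) + 3·e^(−1.9052) + 5·e^(−3.6293) = 2.0000 + 0.57301 + 0.44638 + 0.13267 = 3.1521.
⟨E⟩ = Σ Eᵢ gᵢe^(−Eᵢ/kT) / Z = (0·2.0000 + 14.5·0.57301 + 22.1·0.44638 + 42.1·0.13267) / 3.1521 = 7.54 meV.

7.54 meV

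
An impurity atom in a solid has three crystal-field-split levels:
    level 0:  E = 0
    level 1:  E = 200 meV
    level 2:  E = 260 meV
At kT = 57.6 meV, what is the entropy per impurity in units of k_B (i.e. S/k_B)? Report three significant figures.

0.192

Eᵢ/kT = 0, 3.4722, 4.5139.
Z = Σ e^(−Eᵢ/kT) = e^(−0) + e^(−3.4722) + e^(−4.5139) = 1.0000 + 0.031049 + 0.010956 = 1.0420.
⟨E⟩ = Σ EᵢPᵢ = 8.6932 meV.
S/k_B = ln Z + ⟨E⟩/kT = ln(1.0420) + 8.6932/57.6 = 0.041142 + 0.15092 = 0.192.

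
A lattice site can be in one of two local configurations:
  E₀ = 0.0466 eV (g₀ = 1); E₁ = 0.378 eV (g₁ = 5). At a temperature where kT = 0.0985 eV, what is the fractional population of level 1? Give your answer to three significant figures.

0.147

Eᵢ/kT = 0.47310, 3.8376.
Z = Σ gᵢe^(−Eᵢ/kT) = 1·e^(−0.47310) + 5·e^(−3.8376) = 0.62307 + 0.10773 = 0.73080.
P₁ = g₁ e^(−E₁/kT) / Z = 0.10773/0.73080 = 0.147.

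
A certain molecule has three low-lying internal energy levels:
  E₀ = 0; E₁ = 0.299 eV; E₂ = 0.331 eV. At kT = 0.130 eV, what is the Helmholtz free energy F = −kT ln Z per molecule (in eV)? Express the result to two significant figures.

-0.021 eV

Eᵢ/kT = 0, 2.300, 2.546.
Z = Σ e^(−Eᵢ/kT) = e^(−0) + e^(−2.300) + e^(−2.546) = 1.000 + 0.1003 + 0.07839 = 1.179.
F = −kT ln Z = −0.130 × ln(1.179) = −0.130 × 0.1647 = -0.021 eV.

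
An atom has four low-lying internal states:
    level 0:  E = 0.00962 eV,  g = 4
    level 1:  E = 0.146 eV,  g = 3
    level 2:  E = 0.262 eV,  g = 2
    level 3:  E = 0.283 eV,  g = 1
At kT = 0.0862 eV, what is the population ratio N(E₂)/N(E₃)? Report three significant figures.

n₂/n₃ = (g₂/g₃) exp[−(E₂−E₃)/kT] = (2/1) × exp(−(-0.021 eV)/(0.0862 eV)) = (2/1) × exp(0.24362) = 2.55.

2.55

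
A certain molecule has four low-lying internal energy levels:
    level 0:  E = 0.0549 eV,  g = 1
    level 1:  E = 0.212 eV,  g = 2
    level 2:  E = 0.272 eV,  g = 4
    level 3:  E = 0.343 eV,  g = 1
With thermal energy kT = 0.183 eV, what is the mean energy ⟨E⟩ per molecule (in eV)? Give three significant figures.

Eᵢ/kT = 0.30000, 1.1585, 1.4863, 1.8743.
Z = Σ gᵢe^(−Eᵢ/kT) = 1·e^(−0.30000) + 2·e^(−1.1585) + 4·e^(−1.4863) + 1·e^(−1.8743) = 0.74082 + 0.62791 + 0.90483 + 0.15346 = 2.4270.
⟨E⟩ = Σ Eᵢ gᵢe^(−Eᵢ/kT) / Z = (0.0549·0.74082 + 0.212·0.62791 + 0.272·0.90483 + 0.343·0.15346) / 2.4270 = 0.195 eV.

0.195 eV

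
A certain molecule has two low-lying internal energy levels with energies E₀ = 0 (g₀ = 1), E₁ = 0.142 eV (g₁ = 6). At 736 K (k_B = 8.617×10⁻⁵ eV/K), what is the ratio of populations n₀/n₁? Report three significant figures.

1.56

k_BT = 8.617×10⁻⁵ × 736 K = 0.063421 eV.
n₀/n₁ = (g₀/g₁) exp[−(E₀−E₁)/kT] = (1/6) × exp(−(-0.142 eV)/(0.063421 eV)) = (1/6) × exp(2.2390) = 1.56.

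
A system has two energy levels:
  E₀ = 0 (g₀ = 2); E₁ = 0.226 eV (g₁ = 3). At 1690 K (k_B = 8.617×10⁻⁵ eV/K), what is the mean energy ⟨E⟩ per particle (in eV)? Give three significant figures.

k_BT = 8.617×10⁻⁵ × 1690 K = 0.14563 eV.
Eᵢ/kT = 0, 1.5519.
Z = Σ gᵢe^(−Eᵢ/kT) = 2·e^(−0) + 3·e^(−1.5519) = 2.0000 + 0.63554 = 2.6355.
⟨E⟩ = Σ Eᵢ gᵢe^(−Eᵢ/kT) / Z = (0·2.0000 + 0.226·0.63554) / 2.6355 = 0.0545 eV.

0.0545 eV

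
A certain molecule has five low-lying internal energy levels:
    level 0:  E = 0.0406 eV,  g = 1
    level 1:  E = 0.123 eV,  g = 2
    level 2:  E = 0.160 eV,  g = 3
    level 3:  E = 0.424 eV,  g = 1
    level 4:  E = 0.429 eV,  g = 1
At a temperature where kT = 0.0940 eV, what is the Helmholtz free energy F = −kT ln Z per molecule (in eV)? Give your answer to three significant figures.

-0.0530 eV

Eᵢ/kT = 0.43191, 1.3085, 1.7021, 4.5106, 4.5638.
Z = Σ gᵢe^(−Eᵢ/kT) = 1·e^(−0.43191) + 2·e^(−1.3085) + 3·e^(−1.7021) + 1·e^(−4.5106) + 1·e^(−4.5638) = 0.64927 + 0.54045 + 0.54690 + 0.010992 + 0.010422 = 1.7580.
F = −kT ln Z = −0.0940 × ln(1.7580) = −0.0940 × 0.56418 = -0.0530 eV.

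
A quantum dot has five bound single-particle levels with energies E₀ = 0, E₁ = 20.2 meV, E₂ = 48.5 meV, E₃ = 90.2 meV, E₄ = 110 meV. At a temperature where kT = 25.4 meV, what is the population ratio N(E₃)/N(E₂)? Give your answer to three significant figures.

n₃/n₂ = exp[−(E₃−E₂)/kT] = exp(−(41.7 meV)/(25.4 meV)) = exp(-1.6417) = 0.194.

0.194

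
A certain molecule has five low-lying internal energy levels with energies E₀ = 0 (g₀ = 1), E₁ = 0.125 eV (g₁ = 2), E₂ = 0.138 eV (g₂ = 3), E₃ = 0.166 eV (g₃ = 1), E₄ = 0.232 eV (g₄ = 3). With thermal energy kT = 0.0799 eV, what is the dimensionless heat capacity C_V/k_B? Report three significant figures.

Eᵢ/kT = 0, 1.5645, 1.7272, 2.0776, 2.9036.
Z = Σ gᵢe^(−Eᵢ/kT) = 1·e^(−0) + 2·e^(−1.5645) + 3·e^(−1.7272) + 1·e^(−2.0776) + 3·e^(−2.9036) = 1.0000 + 0.41839 + 0.53334 + 0.12523 + 0.16448 = 2.2414.
⟨E⟩ = 0.082470 eV, ⟨E²⟩ = 0.012937 eV².
C_V/k_B = (⟨E²⟩ − ⟨E⟩²)/(kT)² = (0.012937 − 0.0068013)/0.0063840 = 0.961.

0.961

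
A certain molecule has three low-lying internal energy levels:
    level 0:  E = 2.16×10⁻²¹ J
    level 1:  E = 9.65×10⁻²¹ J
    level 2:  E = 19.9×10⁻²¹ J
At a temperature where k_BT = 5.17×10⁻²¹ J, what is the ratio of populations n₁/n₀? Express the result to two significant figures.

0.23

n₁/n₀ = exp[−(E₁−E₀)/kT] = exp(−(7.49 ×10⁻²¹ J)/(5.17 ×10⁻²¹ J)) = exp(-1.449) = 0.23.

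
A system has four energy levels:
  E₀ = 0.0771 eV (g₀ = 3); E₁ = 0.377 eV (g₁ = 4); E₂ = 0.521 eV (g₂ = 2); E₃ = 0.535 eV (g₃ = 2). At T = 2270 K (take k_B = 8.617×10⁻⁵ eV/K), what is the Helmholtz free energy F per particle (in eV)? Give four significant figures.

-0.2065 eV

k_BT = 8.617×10⁻⁵ × 2270 K = 0.195606 eV.
Eᵢ/kT = 0.394160, 1.92734, 2.66352, 2.73509.
Z = Σ gᵢe^(−Eᵢ/kT) = 3·e^(−0.394160) + 4·e^(−1.92734) + 2·e^(−2.66352) + 2·e^(−2.73509) = 2.02274 + 0.582139 + 0.139405 + 0.129776 = 2.87406.
F = −kT ln Z = −0.195606 × ln(2.87406) = −0.195606 × 1.05573 = -0.2065 eV.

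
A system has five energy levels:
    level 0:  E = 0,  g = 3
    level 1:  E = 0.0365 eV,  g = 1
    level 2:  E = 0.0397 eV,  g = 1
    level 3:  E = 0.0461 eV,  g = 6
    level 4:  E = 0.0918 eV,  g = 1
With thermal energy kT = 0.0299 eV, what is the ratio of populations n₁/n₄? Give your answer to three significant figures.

n₁/n₄ = (g₁/g₄) exp[−(E₁−E₄)/kT] = (1/1) × exp(−(-0.0553 eV)/(0.0299 eV)) = (1/1) × exp(1.8495) = 6.36.

6.36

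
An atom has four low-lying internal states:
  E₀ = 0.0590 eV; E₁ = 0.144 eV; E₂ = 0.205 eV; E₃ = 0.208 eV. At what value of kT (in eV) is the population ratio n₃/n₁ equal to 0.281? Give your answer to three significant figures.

n₃/n₁ = exp[−(E₃−E₁)/kT] = 0.281.
⇒ (E₃−E₁)/kT = ln(1/0.281) = ln(3.5587) = 1.2694.
kT = 0.064 eV / 1.2694 = 0.0504 eV.

0.0504 eV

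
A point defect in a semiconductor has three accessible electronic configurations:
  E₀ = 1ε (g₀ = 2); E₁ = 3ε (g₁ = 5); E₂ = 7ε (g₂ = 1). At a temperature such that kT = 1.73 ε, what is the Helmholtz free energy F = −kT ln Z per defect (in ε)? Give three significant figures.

Eᵢ/kT = 0.57803, 1.7341, 4.0462.
Z = Σ gᵢe^(−Eᵢ/kT) = 2·e^(−0.57803) + 5·e^(−1.7341) + 1·e^(−4.0462) = 1.1220 + 0.88280 + 0.017489 = 2.0223.
F = −kT ln Z = −1.73 × ln(2.0223) = −1.73 × 0.70424 = -1.22 ε.

-1.22 ε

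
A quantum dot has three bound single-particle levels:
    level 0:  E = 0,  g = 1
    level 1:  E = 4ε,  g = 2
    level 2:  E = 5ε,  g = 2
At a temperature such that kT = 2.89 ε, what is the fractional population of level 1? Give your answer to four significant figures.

0.2700

Eᵢ/kT = 0, 1.38408, 1.73010.
Z = Σ gᵢe^(−Eᵢ/kT) = 1·e^(−0) + 2·e^(−1.38408) + 2·e^(−1.73010) = 1.00000 + 0.501108 + 0.354533 = 1.85564.
P₁ = g₁ e^(−E₁/kT) / Z = 0.501108/1.85564 = 0.2700.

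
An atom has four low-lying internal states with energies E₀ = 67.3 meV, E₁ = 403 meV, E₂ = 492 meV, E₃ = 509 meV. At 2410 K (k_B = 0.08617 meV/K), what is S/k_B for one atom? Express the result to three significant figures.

0.949

k_BT = 0.08617 × 2410 K = 207.67 meV.
Eᵢ/kT = 0.32407, 1.9406, 2.3691, 2.4510.
Z = Σ e^(−Eᵢ/kT) = e^(−0.32407) + e^(−1.9406) + e^(−2.3691) + e^(−2.4510) = 0.72320 + 0.14362 + 0.093565 + 0.086207 = 1.0466.
⟨E⟩ = Σ EᵢPᵢ = 187.72 meV.
S/k_B = ln Z + ⟨E⟩/kT = ln(1.0466) + 187.72/207.67 = 0.045547 + 0.90393 = 0.949.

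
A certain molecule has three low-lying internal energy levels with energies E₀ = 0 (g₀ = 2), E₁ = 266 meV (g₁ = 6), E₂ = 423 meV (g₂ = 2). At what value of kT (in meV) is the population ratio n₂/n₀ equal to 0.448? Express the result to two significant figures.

n₂/n₀ = (g₂/g₀) exp[−(E₂−E₀)/kT] = 0.448.
⇒ (E₂−E₀)/kT = ln((2/2)/0.448) = ln(2.232) = 0.8029.
kT = 423 meV / 0.8029 = 530 meV.

530 meV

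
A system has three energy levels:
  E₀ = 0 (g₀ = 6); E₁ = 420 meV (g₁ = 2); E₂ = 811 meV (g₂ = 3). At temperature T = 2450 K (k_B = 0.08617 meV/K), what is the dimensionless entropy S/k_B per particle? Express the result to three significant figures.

k_BT = 0.08617 × 2450 K = 211.12 meV.
Eᵢ/kT = 0, 1.9894, 3.8414.
Z = Σ gᵢe^(−Eᵢ/kT) = 6·e^(−0) + 2·e^(−1.9894) + 3·e^(−3.8414) = 6.0000 + 0.27355 + 0.064391 = 6.3379.
⟨E⟩ = Σ EᵢPᵢ = 26.367 meV.
S/k_B = ln Z + ⟨E⟩/kT = ln(6.3379) + 26.367/211.12 = 1.8465 + 0.12489 = 1.97.

1.97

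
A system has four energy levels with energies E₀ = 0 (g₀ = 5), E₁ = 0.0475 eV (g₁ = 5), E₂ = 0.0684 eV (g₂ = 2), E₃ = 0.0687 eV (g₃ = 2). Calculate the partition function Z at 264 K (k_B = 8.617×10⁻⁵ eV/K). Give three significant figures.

k_BT = 8.617×10⁻⁵ × 264 K = 0.022749 eV.
Eᵢ/kT = 0, 2.0880, 3.0067, 3.0199.
Z = Σ gᵢe^(−Eᵢ/kT) = 5·e^(−0) + 5·e^(−2.0880) + 2·e^(−3.0067) + 2·e^(−3.0199) = 5.0000 + 0.61967 + 0.098909 + 0.097612 = 5.8162.

Z = 5.82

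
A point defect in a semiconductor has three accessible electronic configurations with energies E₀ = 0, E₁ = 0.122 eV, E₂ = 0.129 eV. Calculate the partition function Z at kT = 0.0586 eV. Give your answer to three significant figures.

Z = 1.24

Eᵢ/kT = 0, 2.0819, 2.2014.
Z = Σ e^(−Eᵢ/kT) = e^(−0) + e^(−2.0819) + e^(−2.2014) = 1.0000 + 0.12469 + 0.11065 = 1.2353.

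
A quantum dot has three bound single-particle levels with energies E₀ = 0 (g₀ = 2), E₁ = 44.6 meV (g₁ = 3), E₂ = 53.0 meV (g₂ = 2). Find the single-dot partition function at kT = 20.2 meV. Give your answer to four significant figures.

Eᵢ/kT = 0, 2.20792, 2.62376.
Z = Σ gᵢe^(−Eᵢ/kT) = 2·e^(−0) + 3·e^(−2.20792) + 2·e^(−2.62376) = 2.00000 + 0.329787 + 0.145059 = 2.47485.

Z = 2.475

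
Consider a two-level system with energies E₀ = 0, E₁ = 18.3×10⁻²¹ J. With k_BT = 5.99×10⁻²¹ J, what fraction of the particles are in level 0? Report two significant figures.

0.96

Eᵢ/kT = 0, 3.055.
Z = Σ e^(−Eᵢ/kT) = e^(−0) + e^(−3.055) = 1.000 + 0.04712 = 1.047.
P₀ = e^(−E₀/kT) / Z = 1.000/1.047 = 0.96.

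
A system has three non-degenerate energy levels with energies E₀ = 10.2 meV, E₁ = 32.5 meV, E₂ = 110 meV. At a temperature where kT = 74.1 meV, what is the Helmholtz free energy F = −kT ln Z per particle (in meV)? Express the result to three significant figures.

-41.2 meV

Eᵢ/kT = 0.13765, 0.43860, 1.4845.
Z = Σ e^(−Eᵢ/kT) = e^(−0.13765) + e^(−0.43860) + e^(−1.4845) = 0.87140 + 0.64494 + 0.22662 = 1.7430.
F = −kT ln Z = −74.1 × ln(1.7430) = −74.1 × 0.55561 = -41.2 meV.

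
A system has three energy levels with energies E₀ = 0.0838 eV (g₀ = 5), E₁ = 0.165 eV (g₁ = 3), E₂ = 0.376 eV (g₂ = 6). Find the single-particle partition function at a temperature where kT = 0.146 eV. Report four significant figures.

Eᵢ/kT = 0.573973, 1.13014, 2.57534.
Z = Σ gᵢe^(−Eᵢ/kT) = 5·e^(−0.573973) + 3·e^(−1.13014) + 6·e^(−2.57534) = 2.81642 + 0.968964 + 0.456768 = 4.24215.

Z = 4.242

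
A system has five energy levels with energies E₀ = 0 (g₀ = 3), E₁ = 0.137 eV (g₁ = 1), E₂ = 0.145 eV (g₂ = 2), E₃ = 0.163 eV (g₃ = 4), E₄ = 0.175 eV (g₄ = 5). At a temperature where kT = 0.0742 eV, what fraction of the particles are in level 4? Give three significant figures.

Eᵢ/kT = 0, 1.8464, 1.9542, 2.1968, 2.3585.
Z = Σ gᵢe^(−Eᵢ/kT) = 3·e^(−0) + 1·e^(−1.8464) + 2·e^(−1.9542) + 4·e^(−2.1968) + 5·e^(−2.3585) = 3.0000 + 0.15780 + 0.28336 + 0.44463 + 0.47281 = 4.3586.
P₄ = g₄ e^(−E₄/kT) / Z = 0.47281/4.3586 = 0.108.

0.108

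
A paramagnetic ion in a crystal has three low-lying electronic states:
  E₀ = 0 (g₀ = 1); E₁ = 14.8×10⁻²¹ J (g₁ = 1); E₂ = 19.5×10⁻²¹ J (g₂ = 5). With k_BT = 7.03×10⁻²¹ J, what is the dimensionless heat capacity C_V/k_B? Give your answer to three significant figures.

1.44

Eᵢ/kT = 0, 2.1053, 2.7738.
Z = Σ gᵢe^(−Eᵢ/kT) = 1·e^(−0) + 1·e^(−2.1053) + 5·e^(−2.7738) = 1.0000 + 0.12181 + 0.31212 = 1.4339.
⟨E⟩ = 5.5019, ⟨E²⟩ = 101.38.
C_V/k_B = (⟨E²⟩ − ⟨E⟩²)/(kT)² = (101.38 − 30.271)/49.421 = 1.44.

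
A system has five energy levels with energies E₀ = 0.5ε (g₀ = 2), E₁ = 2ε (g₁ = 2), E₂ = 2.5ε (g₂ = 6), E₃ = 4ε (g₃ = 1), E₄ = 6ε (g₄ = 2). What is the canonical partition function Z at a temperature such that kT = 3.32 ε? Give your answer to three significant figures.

Z = 6.27

Eᵢ/kT = 0.15060, 0.60241, 0.75301, 1.2048, 1.8072.
Z = Σ gᵢe^(−Eᵢ/kT) = 2·e^(−0.15060) + 2·e^(−0.60241) + 6·e^(−0.75301) + 1·e^(−1.2048) + 2·e^(−1.8072) = 1.7204 + 1.0950 + 2.8257 + 0.29975 + 0.32823 = 6.2691.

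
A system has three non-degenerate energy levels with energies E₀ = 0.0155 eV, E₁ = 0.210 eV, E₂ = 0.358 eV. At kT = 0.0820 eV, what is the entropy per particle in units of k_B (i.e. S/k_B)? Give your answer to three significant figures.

0.361

Eᵢ/kT = 0.18902, 2.5610, 4.3659.
Z = Σ e^(−Eᵢ/kT) = e^(−0.18902) + e^(−2.5610) + e^(−4.3659) = 0.82777 + 0.077227 + 0.012703 = 0.91770.
⟨E⟩ = Σ EᵢPᵢ = 0.036609 eV.
S/k_B = ln Z + ⟨E⟩/kT = ln(0.91770) + 0.036609/0.0820 = -0.085885 + 0.44645 = 0.361.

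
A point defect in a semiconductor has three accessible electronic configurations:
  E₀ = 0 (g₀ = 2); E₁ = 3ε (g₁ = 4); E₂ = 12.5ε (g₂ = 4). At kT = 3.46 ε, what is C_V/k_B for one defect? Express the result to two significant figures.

Eᵢ/kT = 0, 0.8671, 3.613.
Z = Σ gᵢe^(−Eᵢ/kT) = 2·e^(−0) + 4·e^(−0.8671) + 4·e^(−3.613) = 2.000 + 1.681 + 0.1079 = 3.789.
⟨E⟩ = 1.687 ε, ⟨E²⟩ = 8.442 ε².
C_V/k_B = (⟨E²⟩ − ⟨E⟩²)/(kT)² = (8.442 − 2.846)/11.97 = 0.47.

0.47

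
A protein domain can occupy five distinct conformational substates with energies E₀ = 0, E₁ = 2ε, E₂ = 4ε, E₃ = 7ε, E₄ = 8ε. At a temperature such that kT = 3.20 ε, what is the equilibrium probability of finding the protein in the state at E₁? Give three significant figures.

Eᵢ/kT = 0, 0.62500, 1.2500, 2.1875, 2.5000.
Z = Σ e^(−Eᵢ/kT) = e^(−0) + e^(−0.62500) + e^(−1.2500) + e^(−2.1875) + e^(−2.5000) = 1.0000 + 0.53526 + 0.28650 + 0.11220 + 0.082085 = 2.0160.
P₁ = e^(−E₁/kT) / Z = 0.53526/2.0160 = 0.266.

0.266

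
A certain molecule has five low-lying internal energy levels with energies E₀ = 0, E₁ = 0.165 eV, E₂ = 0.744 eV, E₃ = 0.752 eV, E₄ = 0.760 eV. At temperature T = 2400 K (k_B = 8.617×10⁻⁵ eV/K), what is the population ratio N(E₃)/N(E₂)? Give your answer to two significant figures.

0.96

k_BT = 8.617×10⁻⁵ × 2400 K = 0.2068 eV.
n₃/n₂ = exp[−(E₃−E₂)/kT] = exp(−(0.008 eV)/(0.2068 eV)) = exp(-0.03868) = 0.96.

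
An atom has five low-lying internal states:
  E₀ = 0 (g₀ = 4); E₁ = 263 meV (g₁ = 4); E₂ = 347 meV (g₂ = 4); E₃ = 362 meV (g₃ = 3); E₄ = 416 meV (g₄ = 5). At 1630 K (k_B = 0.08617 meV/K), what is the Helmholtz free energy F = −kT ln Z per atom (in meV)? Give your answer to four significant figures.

k_BT = 0.08617 × 1630 K = 140.457 meV.
Eᵢ/kT = 0, 1.87246, 2.47051, 2.57730, 2.96176.
Z = Σ gᵢe^(−Eᵢ/kT) = 4·e^(−0) + 4·e^(−1.87246) + 4·e^(−2.47051) + 3·e^(−2.57730) + 5·e^(−2.96176) = 4.00000 + 0.614980 + 0.338167 + 0.227937 + 0.258639 = 5.43972.
F = −kT ln Z = −140.457 × ln(5.43972) = −140.457 × 1.69373 = -237.9 meV.

-237.9 meV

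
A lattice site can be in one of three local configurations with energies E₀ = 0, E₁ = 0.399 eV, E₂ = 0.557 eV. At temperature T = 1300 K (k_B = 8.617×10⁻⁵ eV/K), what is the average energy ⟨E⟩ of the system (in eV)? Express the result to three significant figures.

k_BT = 8.617×10⁻⁵ × 1300 K = 0.11202 eV.
Eᵢ/kT = 0, 3.5619, 4.9723.
Z = Σ e^(−Eᵢ/kT) = e^(−0) + e^(−3.5619) + e^(−4.9723) = 1.0000 + 0.028385 + 0.0069272 = 1.0353.
⟨E⟩ = Σ Eᵢ e^(−Eᵢ/kT) / Z = (0·1.0000 + 0.399·0.028385 + 0.557·0.0069272) / 1.0353 = 0.0147 eV.

0.0147 eV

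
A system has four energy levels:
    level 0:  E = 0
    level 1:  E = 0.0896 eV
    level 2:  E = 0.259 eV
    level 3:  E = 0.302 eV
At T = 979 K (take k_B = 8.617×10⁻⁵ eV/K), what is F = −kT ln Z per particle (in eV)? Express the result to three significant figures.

-0.0296 eV

k_BT = 8.617×10⁻⁵ × 979 K = 0.084360 eV.
Eᵢ/kT = 0, 1.0621, 3.0702, 3.5799.
Z = Σ e^(−Eᵢ/kT) = e^(−0) + e^(−1.0621) + e^(−3.0702) + e^(−3.5799) = 1.0000 + 0.34573 + 0.046412 + 0.027878 = 1.4200.
F = −kT ln Z = −0.084360 × ln(1.4200) = −0.084360 × 0.35066 = -0.0296 eV.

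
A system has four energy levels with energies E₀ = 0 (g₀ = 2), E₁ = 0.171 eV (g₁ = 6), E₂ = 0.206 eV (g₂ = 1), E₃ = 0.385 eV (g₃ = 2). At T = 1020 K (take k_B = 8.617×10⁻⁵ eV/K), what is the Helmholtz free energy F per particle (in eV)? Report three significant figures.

-0.0959 eV

k_BT = 8.617×10⁻⁵ × 1020 K = 0.087893 eV.
Eᵢ/kT = 0, 1.9455, 2.3438, 4.3803.
Z = Σ gᵢe^(−Eᵢ/kT) = 2·e^(−0) + 6·e^(−1.9455) + 1·e^(−2.3438) + 2·e^(−4.3803) = 2.0000 + 0.85749 + 0.095962 + 0.025043 = 2.9785.
F = −kT ln Z = −0.087893 × ln(2.9785) = −0.087893 × 1.0914 = -0.0959 eV.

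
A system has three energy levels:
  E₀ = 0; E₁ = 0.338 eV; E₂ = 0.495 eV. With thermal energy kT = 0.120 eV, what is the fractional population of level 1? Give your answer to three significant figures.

0.0556

Eᵢ/kT = 0, 2.8167, 4.1250.
Z = Σ e^(−Eᵢ/kT) = e^(−0) + e^(−2.8167) + e^(−4.1250) = 1.0000 + 0.059803 + 0.016163 = 1.0760.
P₁ = e^(−E₁/kT) / Z = 0.059803/1.0760 = 0.0556.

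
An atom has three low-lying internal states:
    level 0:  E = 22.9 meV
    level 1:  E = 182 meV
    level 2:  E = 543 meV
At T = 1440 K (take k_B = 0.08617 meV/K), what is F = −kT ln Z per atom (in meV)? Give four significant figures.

k_BT = 0.08617 × 1440 K = 124.085 meV.
Eᵢ/kT = 0.184551, 1.46674, 4.37603.
Z = Σ e^(−Eᵢ/kT) = e^(−0.184551) + e^(−1.46674) + e^(−4.37603) = 0.831478 + 0.230676 + 0.0125752 = 1.07473.
F = −kT ln Z = −124.085 × ln(1.07473) = −124.085 × 0.0720695 = -8.943 meV.

-8.943 meV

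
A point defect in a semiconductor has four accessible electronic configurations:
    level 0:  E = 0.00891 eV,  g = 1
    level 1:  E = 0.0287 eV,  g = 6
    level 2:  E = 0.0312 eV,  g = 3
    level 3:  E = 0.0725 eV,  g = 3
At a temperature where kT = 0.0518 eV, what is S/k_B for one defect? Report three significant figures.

2.51

Eᵢ/kT = 0.17201, 0.55405, 0.60232, 1.3996.
Z = Σ gᵢe^(−Eᵢ/kT) = 1·e^(−0.17201) + 6·e^(−0.55405) + 3·e^(−0.60232) + 3·e^(−1.3996) = 0.84197 + 3.4477 + 1.6426 + 0.74009 = 6.6724.
⟨E⟩ = Σ EᵢPᵢ = 0.031676 eV.
S/k_B = ln Z + ⟨E⟩/kT = ln(6.6724) + 0.031676/0.0518 = 1.8980 + 0.61151 = 2.51.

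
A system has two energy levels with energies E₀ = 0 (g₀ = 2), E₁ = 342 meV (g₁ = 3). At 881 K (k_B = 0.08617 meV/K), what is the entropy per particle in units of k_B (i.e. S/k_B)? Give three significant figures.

k_BT = 0.08617 × 881 K = 75.916 meV.
Eᵢ/kT = 0, 4.5050.
Z = Σ gᵢe^(−Eᵢ/kT) = 2·e^(−0) + 3·e^(−4.5050) = 2.0000 + 0.033161 = 2.0332.
⟨E⟩ = Σ EᵢPᵢ = 5.5779 meV.
S/k_B = ln Z + ⟨E⟩/kT = ln(2.0332) + 5.5779/75.916 = 0.70961 + 0.073475 = 0.783.

0.783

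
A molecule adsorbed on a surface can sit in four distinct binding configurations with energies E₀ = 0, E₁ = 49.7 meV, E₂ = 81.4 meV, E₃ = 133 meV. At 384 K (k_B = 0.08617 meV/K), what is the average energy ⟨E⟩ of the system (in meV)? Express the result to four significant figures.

k_BT = 0.08617 × 384 K = 33.0893 meV.
Eᵢ/kT = 0, 1.50200, 2.46001, 4.01943.
Z = Σ e^(−Eᵢ/kT) = e^(−0) + e^(−1.50200) + e^(−2.46001) + e^(−4.01943) = 1.00000 + 0.222684 + 0.0854341 + 0.0179632 = 1.32608.
⟨E⟩ = Σ Eᵢ e^(−Eᵢ/kT) / Z = (0·1.00000 + 49.7·0.222684 + 81.4·0.0854341 + 133·0.0179632) / 1.32608 = 15.39 meV.

15.39 meV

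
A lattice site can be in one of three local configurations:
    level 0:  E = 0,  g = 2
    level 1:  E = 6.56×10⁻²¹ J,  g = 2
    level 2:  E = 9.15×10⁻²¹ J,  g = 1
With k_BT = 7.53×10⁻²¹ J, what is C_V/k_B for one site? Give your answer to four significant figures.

Eᵢ/kT = 0, 0.871182, 1.21514.
Z = Σ gᵢe^(−Eᵢ/kT) = 2·e^(−0) + 2·e^(−0.871182) + 1·e^(−1.21514) = 2.00000 + 0.836913 + 0.296668 = 3.13358.
⟨E⟩ = 2.61830, ⟨E²⟩ = 19.4197.
C_V/k_B = (⟨E²⟩ − ⟨E⟩²)/(kT)² = (19.4197 − 6.85549)/56.7009 = 0.2216.

0.2216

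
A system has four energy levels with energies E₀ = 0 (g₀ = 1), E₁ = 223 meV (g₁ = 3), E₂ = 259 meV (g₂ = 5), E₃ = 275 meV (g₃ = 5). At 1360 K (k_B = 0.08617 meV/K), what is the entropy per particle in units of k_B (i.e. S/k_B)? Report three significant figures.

k_BT = 0.08617 × 1360 K = 117.19 meV.
Eᵢ/kT = 0, 1.9029, 2.2101, 2.3466.
Z = Σ gᵢe^(−Eᵢ/kT) = 1·e^(−0) + 3·e^(−1.9029) + 5·e^(−2.2101) + 5·e^(−2.3466) = 1.0000 + 0.44741 + 0.54845 + 0.47847 = 2.4743.
⟨E⟩ = Σ EᵢPᵢ = 150.91 meV.
S/k_B = ln Z + ⟨E⟩/kT = ln(2.4743) + 150.91/117.19 = 0.90596 + 1.2877 = 2.19.

2.19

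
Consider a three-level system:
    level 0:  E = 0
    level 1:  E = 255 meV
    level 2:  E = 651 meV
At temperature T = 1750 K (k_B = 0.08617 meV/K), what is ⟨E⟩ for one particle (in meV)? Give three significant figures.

46.5 meV

k_BT = 0.08617 × 1750 K = 150.80 meV.
Eᵢ/kT = 0, 1.6910, 4.3170.
Z = Σ e^(−Eᵢ/kT) = e^(−0) + e^(−1.6910) + e^(−4.3170) = 1.0000 + 0.18434 + 0.013340 = 1.1977.
⟨E⟩ = Σ Eᵢ e^(−Eᵢ/kT) / Z = (0·1.0000 + 255·0.18434 + 651·0.013340) / 1.1977 = 46.5 meV.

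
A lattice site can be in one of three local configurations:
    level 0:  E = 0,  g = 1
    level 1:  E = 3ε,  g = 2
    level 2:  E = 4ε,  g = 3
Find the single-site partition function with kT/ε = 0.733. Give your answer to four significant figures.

Z = 1.046

Eᵢ/kT = 0, 4.09277, 5.45703.
Z = Σ gᵢe^(−Eᵢ/kT) = 1·e^(−0) + 2·e^(−4.09277) + 3·e^(−5.45703) = 1.00000 + 0.0333859 + 0.0127986 = 1.04618.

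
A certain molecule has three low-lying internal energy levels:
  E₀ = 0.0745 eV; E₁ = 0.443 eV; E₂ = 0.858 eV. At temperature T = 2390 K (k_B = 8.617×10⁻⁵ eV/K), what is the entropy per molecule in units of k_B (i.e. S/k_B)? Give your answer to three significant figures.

k_BT = 8.617×10⁻⁵ × 2390 K = 0.20595 eV.
Eᵢ/kT = 0.36174, 2.1510, 4.1661.
Z = Σ e^(−Eᵢ/kT) = e^(−0.36174) + e^(−2.1510) + e^(−4.1661) = 0.69646 + 0.11637 + 0.015513 = 0.82834.
⟨E⟩ = Σ EᵢPᵢ = 0.14094 eV.
S/k_B = ln Z + ⟨E⟩/kT = ln(0.82834) + 0.14094/0.20595 = -0.18833 + 0.68434 = 0.496.

0.496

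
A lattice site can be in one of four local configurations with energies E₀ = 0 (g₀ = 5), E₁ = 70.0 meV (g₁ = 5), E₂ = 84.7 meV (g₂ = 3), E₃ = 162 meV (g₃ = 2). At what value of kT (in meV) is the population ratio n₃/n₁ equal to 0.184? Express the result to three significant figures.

118 meV

n₃/n₁ = (g₃/g₁) exp[−(E₃−E₁)/kT] = 0.184.
⇒ (E₃−E₁)/kT = ln((2/5)/0.184) = ln(2.1739) = 0.77652.
kT = 92.0 meV / 0.77652 = 118 meV.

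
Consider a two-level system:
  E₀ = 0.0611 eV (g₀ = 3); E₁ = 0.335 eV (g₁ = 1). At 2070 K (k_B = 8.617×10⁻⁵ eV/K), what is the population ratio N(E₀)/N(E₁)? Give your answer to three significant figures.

13.9

k_BT = 8.617×10⁻⁵ × 2070 K = 0.17837 eV.
n₀/n₁ = (g₀/g₁) exp[−(E₀−E₁)/kT] = (3/1) × exp(−(-0.2739 eV)/(0.17837 eV)) = (3/1) × exp(1.5356) = 13.9.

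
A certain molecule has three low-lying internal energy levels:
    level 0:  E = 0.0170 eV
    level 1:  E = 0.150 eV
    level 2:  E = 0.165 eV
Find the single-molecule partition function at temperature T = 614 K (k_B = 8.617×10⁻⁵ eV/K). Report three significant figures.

Z = 0.828

k_BT = 8.617×10⁻⁵ × 614 K = 0.052908 eV.
Eᵢ/kT = 0.32131, 2.8351, 3.1186.
Z = Σ e^(−Eᵢ/kT) = e^(−0.32131) + e^(−2.8351) + e^(−3.1186) = 0.72520 + 0.058713 + 0.044219 = 0.82813.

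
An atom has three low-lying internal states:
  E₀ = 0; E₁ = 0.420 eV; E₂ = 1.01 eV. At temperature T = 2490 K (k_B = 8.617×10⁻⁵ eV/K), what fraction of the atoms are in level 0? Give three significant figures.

k_BT = 8.617×10⁻⁵ × 2490 K = 0.21456 eV.
Eᵢ/kT = 0, 1.9575, 4.7073.
Z = Σ e^(−Eᵢ/kT) = e^(−0) + e^(−1.9575) + e^(−4.7073) = 1.0000 + 0.14121 + 0.0090291 = 1.1502.
P₀ = e^(−E₀/kT) / Z = 1.0000/1.1502 = 0.869.

0.869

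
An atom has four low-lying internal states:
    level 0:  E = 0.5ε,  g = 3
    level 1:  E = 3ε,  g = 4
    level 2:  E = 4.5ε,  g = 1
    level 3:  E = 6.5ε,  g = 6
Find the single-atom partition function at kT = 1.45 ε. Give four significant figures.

Z = 2.743

Eᵢ/kT = 0.344828, 2.06897, 3.10345, 4.48276.
Z = Σ gᵢe^(−Eᵢ/kT) = 3·e^(−0.344828) + 4·e^(−2.06897) + 1·e^(−3.10345) + 6·e^(−4.48276) = 2.12503 + 0.505263 + 0.0448941 + 0.0678131 = 2.74300.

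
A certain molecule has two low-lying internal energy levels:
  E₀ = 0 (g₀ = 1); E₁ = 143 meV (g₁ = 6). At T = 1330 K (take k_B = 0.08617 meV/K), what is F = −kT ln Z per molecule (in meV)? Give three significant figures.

-115 meV

k_BT = 0.08617 × 1330 K = 114.61 meV.
Eᵢ/kT = 0, 1.2477.
Z = Σ gᵢe^(−Eᵢ/kT) = 1·e^(−0) + 6·e^(−1.2477) = 1.0000 + 1.7230 = 2.7230.
F = −kT ln Z = −114.61 × ln(2.7230) = −114.61 × 1.0017 = -115 meV.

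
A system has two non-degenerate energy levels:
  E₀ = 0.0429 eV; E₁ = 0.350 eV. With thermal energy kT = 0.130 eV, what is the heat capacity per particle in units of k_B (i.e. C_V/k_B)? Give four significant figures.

0.4391

Eᵢ/kT = 0.330000, 2.69231.
Z = Σ e^(−Eᵢ/kT) = e^(−0.330000) + e^(−2.69231) = 0.718924 + 0.0677243 = 0.786648.
⟨E⟩ = 0.0693389 eV, ⟨E²⟩ = 0.0122283 eV².
C_V/k_B = (⟨E²⟩ − ⟨E⟩²)/(kT)² = (0.0122283 − 0.00480788)/0.0169000 = 0.4391.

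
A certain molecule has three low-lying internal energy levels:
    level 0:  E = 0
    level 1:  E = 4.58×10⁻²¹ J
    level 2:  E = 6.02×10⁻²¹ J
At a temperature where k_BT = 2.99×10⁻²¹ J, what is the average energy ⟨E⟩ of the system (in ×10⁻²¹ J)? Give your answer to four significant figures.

Eᵢ/kT = 0, 1.53177, 2.01338.
Z = Σ e^(−Eᵢ/kT) = e^(−0) + e^(−1.53177) + e^(−2.01338) = 1.00000 + 0.216153 + 0.133537 = 1.34969.
⟨E⟩ = Σ Eᵢ e^(−Eᵢ/kT) / Z = (0·1.00000 + 4.58·0.216153 + 6.02·0.133537) / 1.34969 = 1.329 ×10⁻²¹ J.

1.329 ×10⁻²¹ J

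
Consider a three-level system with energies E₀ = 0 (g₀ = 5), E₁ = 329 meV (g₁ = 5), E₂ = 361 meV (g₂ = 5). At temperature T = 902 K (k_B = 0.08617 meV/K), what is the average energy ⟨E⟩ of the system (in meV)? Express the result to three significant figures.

k_BT = 0.08617 × 902 K = 77.725 meV.
Eᵢ/kT = 0, 4.2329, 4.6446.
Z = Σ gᵢe^(−Eᵢ/kT) = 5·e^(−0) + 5·e^(−4.2329) + 5·e^(−4.6446) = 5.0000 + 0.072551 + 0.048067 = 5.1206.
⟨E⟩ = Σ Eᵢ gᵢe^(−Eᵢ/kT) / Z = (0·5.0000 + 329·0.072551 + 361·0.048067) / 5.1206 = 8.05 meV.

8.05 meV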